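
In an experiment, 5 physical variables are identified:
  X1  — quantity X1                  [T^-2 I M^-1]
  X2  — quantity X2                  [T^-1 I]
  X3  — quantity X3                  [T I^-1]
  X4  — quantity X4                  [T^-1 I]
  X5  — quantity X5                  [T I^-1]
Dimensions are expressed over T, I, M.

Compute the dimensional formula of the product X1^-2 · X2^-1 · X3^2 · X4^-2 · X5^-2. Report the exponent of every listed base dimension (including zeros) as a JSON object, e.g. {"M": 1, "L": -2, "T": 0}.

{"T": 7, "I": -5, "M": 2}

Dimensional matrix (T×I×M by X1×X2×X3×X4×X5):
  T: [-2 -1  1 -1  1]
  I: [ 1  1 -1  1 -1]
  M: [-1  0  0  0  0]
  [T]: (-2)·-2+(-1)·-1+(2)·1+(-2)·-1+(-2)·1 = 7
  [I]: (-2)·1+(-1)·1+(2)·-1+(-2)·1+(-2)·-1 = -5
  [M]: (-2)·-1+(-1)·0+(2)·0+(-2)·0+(-2)·0 = 2
⇒ T^7 I^-5 M^2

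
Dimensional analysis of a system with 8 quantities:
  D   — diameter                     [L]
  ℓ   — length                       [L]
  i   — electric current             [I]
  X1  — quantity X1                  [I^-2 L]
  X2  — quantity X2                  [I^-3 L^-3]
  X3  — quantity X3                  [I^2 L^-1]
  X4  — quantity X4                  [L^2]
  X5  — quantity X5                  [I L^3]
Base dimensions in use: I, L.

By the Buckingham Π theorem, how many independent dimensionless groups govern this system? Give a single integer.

Write exponents as rows I,L / cols D,ℓ,i,X1,X2,X3,X4,X5:
  I: [ 0  0  1 -2 -3  2  0  1]
  L: [ 1  1  0  1 -3 -1  2  3]
Echelon form has 2 nonzero rows (pivots: D,i)
Π count = n − r = 8 − 2 = 6

6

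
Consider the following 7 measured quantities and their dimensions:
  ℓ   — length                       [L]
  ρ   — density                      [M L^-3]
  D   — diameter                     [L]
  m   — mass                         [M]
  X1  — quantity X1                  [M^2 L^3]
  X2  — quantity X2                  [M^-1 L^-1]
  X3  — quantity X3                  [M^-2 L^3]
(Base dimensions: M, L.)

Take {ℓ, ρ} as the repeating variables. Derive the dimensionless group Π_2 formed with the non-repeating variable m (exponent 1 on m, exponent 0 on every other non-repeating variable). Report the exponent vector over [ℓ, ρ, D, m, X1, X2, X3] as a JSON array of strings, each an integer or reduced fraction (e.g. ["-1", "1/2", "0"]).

["-3", "-1", "0", "1", "0", "0", "0"]

Dimensional matrix (M×L by ℓ×ρ×D×m×X1×X2×X3):
  M: [ 0  1  0  1  2 -1 -2]
  L: [ 1 -3  1  0  3 -1  3]
Echelon form has 2 nonzero rows (pivots: ℓ,ρ)
Repeat: ℓ,ρ; free: D,m,X1,X2,X3
RREF:
  r0: [   1    0    1    3    9   -4   -3]
  r1: [   0    1    0    1    2   -1   -2]
Fix exponent of m at 1, D at 0, X1 at 0, X2 at 0, X3 at 0; solve each RREF row for its pivot's exponent:
  r0: exp(ℓ) + (3)·1 = 0 ⇒ exp(ℓ) = -3
  r1: exp(ρ) + (1)·1 = 0 ⇒ exp(ρ) = -1
Π_2 = ℓ^-3 · ρ^-1 · m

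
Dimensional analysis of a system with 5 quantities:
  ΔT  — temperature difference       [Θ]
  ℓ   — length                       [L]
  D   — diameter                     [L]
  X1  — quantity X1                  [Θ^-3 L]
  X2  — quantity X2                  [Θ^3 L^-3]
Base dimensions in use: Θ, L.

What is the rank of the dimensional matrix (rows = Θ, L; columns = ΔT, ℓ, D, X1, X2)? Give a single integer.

2

Exponent matrix [Θ,L] × [ΔT,ℓ,D,X1,X2]:
  Θ: [ 1  0  0 -3  3]
  L: [ 0  1  1  1 -3]
RREF → pivots at {ΔT,ℓ} ⇒ r = 2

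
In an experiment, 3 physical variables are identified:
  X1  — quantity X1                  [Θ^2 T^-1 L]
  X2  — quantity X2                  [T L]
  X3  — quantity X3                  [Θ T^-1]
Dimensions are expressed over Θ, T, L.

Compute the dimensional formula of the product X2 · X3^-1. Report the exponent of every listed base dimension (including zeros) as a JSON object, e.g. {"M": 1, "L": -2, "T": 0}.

Exponent matrix [Θ,T,L] × [X1,X2,X3]:
  Θ: [ 2  0  1]
  T: [-1  1 -1]
  L: [ 1  1  0]
  [Θ]: (1)·0+(-1)·1 = -1
  [T]: (1)·1+(-1)·-1 = 2
  [L]: (1)·1+(-1)·0 = 1
⇒ Θ^-1 T^2 L

{"Θ": -1, "T": 2, "L": 1}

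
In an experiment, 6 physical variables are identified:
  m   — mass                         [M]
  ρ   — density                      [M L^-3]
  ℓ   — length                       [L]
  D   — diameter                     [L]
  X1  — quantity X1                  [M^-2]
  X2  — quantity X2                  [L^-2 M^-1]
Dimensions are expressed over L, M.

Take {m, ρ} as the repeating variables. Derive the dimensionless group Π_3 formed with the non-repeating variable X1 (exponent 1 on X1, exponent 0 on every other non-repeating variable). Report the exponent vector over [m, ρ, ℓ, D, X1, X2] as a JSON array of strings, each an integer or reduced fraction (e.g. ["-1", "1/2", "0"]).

Write exponents as rows L,M / cols m,ρ,ℓ,D,X1,X2:
  L: [ 0 -3  1  1  0 -2]
  M: [ 1  1  0  0 -2 -1]
RREF → pivots at {m,ρ} ⇒ r = 2
Pivot set = {m,ρ}, free = {ℓ,D,X1,X2}
RREF:
  r0: [   1    0  1/3  1/3   -2 -5/3]
  r1: [   0    1 -1/3 -1/3    0  2/3]
Fix exponent of X1 at 1, ℓ at 0, D at 0, X2 at 0; solve each RREF row for its pivot's exponent:
  r0: exp(m) + (-2)·1 = 0 ⇒ exp(m) = 2
  r1: exp(ρ) + (0)·1 = 0 ⇒ exp(ρ) = 0
Π_3 = m^2 · X1

["2", "0", "0", "0", "1", "0"]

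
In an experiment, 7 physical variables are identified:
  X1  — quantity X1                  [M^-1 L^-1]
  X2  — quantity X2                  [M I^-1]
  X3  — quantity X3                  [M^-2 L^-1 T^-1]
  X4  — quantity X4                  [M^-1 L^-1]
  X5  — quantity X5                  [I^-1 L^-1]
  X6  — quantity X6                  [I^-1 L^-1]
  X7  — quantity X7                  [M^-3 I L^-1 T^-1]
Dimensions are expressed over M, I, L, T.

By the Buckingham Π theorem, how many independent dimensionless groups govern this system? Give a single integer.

Exponent matrix [M,I,L,T] × [X1,X2,X3,X4,X5,X6,X7]:
  M: [-1  1 -2 -1  0  0 -3]
  I: [ 0 -1  0  0 -1 -1  1]
  L: [-1  0 -1 -1 -1 -1 -1]
  T: [ 0  0 -1  0  0  0 -1]
Echelon form has 3 nonzero rows (pivots: X1,X2,X3)
n=7, r=3 ⇒ 4 dimensionless groups

4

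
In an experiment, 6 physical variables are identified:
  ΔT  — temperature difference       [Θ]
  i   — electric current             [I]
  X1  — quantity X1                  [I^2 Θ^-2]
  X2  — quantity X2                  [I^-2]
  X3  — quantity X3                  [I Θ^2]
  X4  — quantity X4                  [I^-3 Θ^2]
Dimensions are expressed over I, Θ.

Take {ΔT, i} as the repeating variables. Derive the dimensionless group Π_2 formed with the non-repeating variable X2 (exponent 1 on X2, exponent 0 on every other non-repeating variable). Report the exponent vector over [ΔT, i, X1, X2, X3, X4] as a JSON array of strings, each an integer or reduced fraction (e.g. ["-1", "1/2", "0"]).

Exponent matrix [I,Θ] × [ΔT,i,X1,X2,X3,X4]:
  I: [ 0  1  2 -2  1 -3]
  Θ: [ 1  0 -2  0  2  2]
Echelon form has 2 nonzero rows (pivots: ΔT,i)
Repeat: ΔT,i; free: X1,X2,X3,X4
RREF:
  r0: [   1    0   -2    0    2    2]
  r1: [   0    1    2   -2    1   -3]
Fix exponent of X2 at 1, X1 at 0, X3 at 0, X4 at 0; solve each RREF row for its pivot's exponent:
  r0: exp(ΔT) + (0)·1 = 0 ⇒ exp(ΔT) = 0
  r1: exp(i) + (-2)·1 = 0 ⇒ exp(i) = 2
Π_2 = i^2 · X2

["0", "2", "0", "1", "0", "0"]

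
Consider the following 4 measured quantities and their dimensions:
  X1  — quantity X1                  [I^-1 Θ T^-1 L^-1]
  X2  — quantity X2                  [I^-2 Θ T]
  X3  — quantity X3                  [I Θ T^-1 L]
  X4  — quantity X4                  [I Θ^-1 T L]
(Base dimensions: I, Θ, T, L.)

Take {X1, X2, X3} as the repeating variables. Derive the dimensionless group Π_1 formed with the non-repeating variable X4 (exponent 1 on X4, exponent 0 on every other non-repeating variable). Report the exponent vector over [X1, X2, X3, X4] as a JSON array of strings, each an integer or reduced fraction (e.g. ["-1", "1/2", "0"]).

["1", "0", "0", "1"]

Exponent matrix [I,Θ,T,L] × [X1,X2,X3,X4]:
  I: [-1 -2  1  1]
  Θ: [ 1  1  1 -1]
  T: [-1  1 -1  1]
  L: [-1  0  1  1]
RREF → pivots at {X1,X2,X3} ⇒ r = 3
Repeat: X1,X2,X3; free: X4
RREF:
  r0: [   1    0    0   -1]
  r1: [   0    1    0    0]
  r2: [   0    0    1    0]
  r3: [   0    0    0    0]
Fix exponent of X4 at 1; solve each RREF row for its pivot's exponent:
  r0: exp(X1) + (-1)·1 = 0 ⇒ exp(X1) = 1
  r1: exp(X2) + (0)·1 = 0 ⇒ exp(X2) = 0
  r2: exp(X3) + (0)·1 = 0 ⇒ exp(X3) = 0
Π_1 = X1 · X4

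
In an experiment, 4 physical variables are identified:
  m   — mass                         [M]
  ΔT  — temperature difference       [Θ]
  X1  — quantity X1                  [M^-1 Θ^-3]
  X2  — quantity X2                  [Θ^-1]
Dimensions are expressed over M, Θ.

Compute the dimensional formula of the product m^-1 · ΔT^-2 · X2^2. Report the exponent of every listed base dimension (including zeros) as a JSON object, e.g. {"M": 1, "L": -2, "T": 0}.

{"M": -1, "Θ": -4}

Exponent matrix [M,Θ] × [m,ΔT,X1,X2]:
  M: [ 1  0 -1  0]
  Θ: [ 0  1 -3 -1]
  [M]: (-1)·1+(-2)·0+(2)·0 = -1
  [Θ]: (-1)·0+(-2)·1+(2)·-1 = -4
⇒ M^-1 Θ^-4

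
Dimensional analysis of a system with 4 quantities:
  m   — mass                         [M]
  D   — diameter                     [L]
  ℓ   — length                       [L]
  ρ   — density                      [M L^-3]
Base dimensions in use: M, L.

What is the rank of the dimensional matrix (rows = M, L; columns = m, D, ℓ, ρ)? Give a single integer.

Exponent matrix [M,L] × [m,D,ℓ,ρ]:
  M: [ 1  0  0  1]
  L: [ 0  1  1 -3]
Echelon form has 2 nonzero rows (pivots: m,D)

2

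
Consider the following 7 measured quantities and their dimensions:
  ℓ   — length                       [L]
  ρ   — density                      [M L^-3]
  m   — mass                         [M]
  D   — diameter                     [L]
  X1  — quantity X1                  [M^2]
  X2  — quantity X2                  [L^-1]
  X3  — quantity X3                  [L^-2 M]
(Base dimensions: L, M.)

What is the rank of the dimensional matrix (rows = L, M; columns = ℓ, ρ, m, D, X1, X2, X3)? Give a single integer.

2

Exponent matrix [L,M] × [ℓ,ρ,m,D,X1,X2,X3]:
  L: [ 1 -3  0  1  0 -1 -2]
  M: [ 0  1  1  0  2  0  1]
Echelon form has 2 nonzero rows (pivots: ℓ,ρ)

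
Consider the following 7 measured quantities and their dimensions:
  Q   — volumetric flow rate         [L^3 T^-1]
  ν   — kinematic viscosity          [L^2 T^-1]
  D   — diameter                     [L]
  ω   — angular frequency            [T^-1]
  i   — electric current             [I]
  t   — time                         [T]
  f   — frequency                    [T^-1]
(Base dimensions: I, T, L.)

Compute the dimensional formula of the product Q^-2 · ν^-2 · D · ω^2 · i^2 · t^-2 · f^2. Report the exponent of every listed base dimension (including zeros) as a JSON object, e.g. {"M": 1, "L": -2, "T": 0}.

{"I": 2, "T": -2, "L": -9}

Write exponents as rows I,T,L / cols Q,ν,D,ω,i,t,f:
  I: [ 0  0  0  0  1  0  0]
  T: [-1 -1  0 -1  0  1 -1]
  L: [ 3  2  1  0  0  0  0]
  [I]: (-2)·0+(-2)·0+(1)·0+(2)·0+(2)·1+(-2)·0+(2)·0 = 2
  [T]: (-2)·-1+(-2)·-1+(1)·0+(2)·-1+(2)·0+(-2)·1+(2)·-1 = -2
  [L]: (-2)·3+(-2)·2+(1)·1+(2)·0+(2)·0+(-2)·0+(2)·0 = -9
⇒ I^2 T^-2 L^-9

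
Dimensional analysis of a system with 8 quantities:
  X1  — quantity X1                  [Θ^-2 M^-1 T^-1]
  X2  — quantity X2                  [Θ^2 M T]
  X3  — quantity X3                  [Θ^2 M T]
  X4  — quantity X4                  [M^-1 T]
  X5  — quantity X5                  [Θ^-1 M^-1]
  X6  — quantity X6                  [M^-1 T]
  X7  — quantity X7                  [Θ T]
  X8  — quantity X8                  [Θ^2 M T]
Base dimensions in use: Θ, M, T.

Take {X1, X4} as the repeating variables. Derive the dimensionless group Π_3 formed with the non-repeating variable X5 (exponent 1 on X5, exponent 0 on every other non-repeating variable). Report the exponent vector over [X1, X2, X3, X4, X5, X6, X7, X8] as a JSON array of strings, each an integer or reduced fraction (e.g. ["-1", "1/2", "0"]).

Exponent matrix [Θ,M,T] × [X1,X2,X3,X4,X5,X6,X7,X8]:
  Θ: [-2  2  2  0 -1  0  1  2]
  M: [-1  1  1 -1 -1 -1  0  1]
  T: [-1  1  1  1  0  1  1  1]
Row reduction gives pivot columns X1,X4; rank = 2
Pivot set = {X1,X4}, free = {X2,X3,X5,X6,X7,X8}
RREF:
  r0: [   1   -1   -1    0  1/2    0 -1/2   -1]
  r1: [   0    0    0    1  1/2    1  1/2    0]
  r2: [   0    0    0    0    0    0    0    0]
Fix exponent of X5 at 1, X2 at 0, X3 at 0, X6 at 0, X7 at 0, X8 at 0; solve each RREF row for its pivot's exponent:
  r0: exp(X1) + (1/2)·1 = 0 ⇒ exp(X1) = -1/2
  r1: exp(X4) + (1/2)·1 = 0 ⇒ exp(X4) = -1/2
Π_3 = X1^(-1/2) · X4^(-1/2) · X5

["-1/2", "0", "0", "-1/2", "1", "0", "0", "0"]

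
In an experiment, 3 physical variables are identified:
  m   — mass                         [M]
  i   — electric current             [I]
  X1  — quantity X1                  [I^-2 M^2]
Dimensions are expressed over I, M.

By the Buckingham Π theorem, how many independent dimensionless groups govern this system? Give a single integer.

Write exponents as rows I,M / cols m,i,X1:
  I: [ 0  1 -2]
  M: [ 1  0  2]
Row reduction gives pivot columns m,i; rank = 2
n=3, r=2 ⇒ 1 dimensionless group

1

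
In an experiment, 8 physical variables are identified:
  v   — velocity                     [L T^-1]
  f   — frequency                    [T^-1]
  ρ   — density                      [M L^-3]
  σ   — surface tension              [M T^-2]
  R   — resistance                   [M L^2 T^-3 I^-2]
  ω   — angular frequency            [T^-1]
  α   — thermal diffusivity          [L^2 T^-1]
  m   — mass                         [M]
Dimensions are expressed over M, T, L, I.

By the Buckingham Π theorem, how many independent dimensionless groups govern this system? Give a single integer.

4

Dimensional matrix (M×T×L×I by v×f×ρ×σ×R×ω×α×m):
  M: [ 0  0  1  1  1  0  0  1]
  T: [-1 -1  0 -2 -3 -1 -1  0]
  L: [ 1  0 -3  0  2  0  2  0]
  I: [ 0  0  0  0 -2  0  0  0]
RREF → pivots at {v,f,ρ,R} ⇒ r = 4
Π count = n − r = 8 − 4 = 4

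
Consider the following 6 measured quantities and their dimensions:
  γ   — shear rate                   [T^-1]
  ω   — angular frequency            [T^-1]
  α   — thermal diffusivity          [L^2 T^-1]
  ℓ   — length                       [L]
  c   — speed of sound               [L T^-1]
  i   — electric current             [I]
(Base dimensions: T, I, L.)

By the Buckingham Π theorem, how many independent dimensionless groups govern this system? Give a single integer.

3

Exponent matrix [T,I,L] × [γ,ω,α,ℓ,c,i]:
  T: [-1 -1 -1  0 -1  0]
  I: [ 0  0  0  0  0  1]
  L: [ 0  0  2  1  1  0]
RREF → pivots at {γ,α,i} ⇒ r = 3
6 vars − rank 3 = 3 Π groups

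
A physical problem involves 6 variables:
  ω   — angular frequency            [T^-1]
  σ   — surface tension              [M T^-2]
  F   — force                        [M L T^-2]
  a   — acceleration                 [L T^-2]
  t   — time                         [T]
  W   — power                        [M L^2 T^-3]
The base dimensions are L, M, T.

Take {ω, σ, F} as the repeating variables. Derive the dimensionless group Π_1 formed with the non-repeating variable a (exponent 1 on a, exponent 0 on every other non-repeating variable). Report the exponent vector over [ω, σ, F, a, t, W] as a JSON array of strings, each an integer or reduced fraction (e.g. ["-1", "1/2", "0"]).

["-2", "1", "-1", "1", "0", "0"]

Dimensional matrix (L×M×T by ω×σ×F×a×t×W):
  L: [ 0  0  1  1  0  2]
  M: [ 0  1  1  0  0  1]
  T: [-1 -2 -2 -2  1 -3]
Row reduction gives pivot columns ω,σ,F; rank = 3
Repeat: ω,σ,F; free: a,t,W
RREF:
  r0: [   1    0    0    2   -1    1]
  r1: [   0    1    0   -1    0   -1]
  r2: [   0    0    1    1    0    2]
Fix exponent of a at 1, t at 0, W at 0; solve each RREF row for its pivot's exponent:
  r0: exp(ω) + (2)·1 = 0 ⇒ exp(ω) = -2
  r1: exp(σ) + (-1)·1 = 0 ⇒ exp(σ) = 1
  r2: exp(F) + (1)·1 = 0 ⇒ exp(F) = -1
Π_1 = ω^-2 · σ · F^-1 · a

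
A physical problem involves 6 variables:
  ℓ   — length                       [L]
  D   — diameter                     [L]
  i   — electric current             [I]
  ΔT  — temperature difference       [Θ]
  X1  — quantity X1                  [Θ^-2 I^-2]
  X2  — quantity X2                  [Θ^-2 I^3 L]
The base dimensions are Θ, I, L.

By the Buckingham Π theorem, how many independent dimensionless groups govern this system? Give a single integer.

3

Dimensional matrix (Θ×I×L by ℓ×D×i×ΔT×X1×X2):
  Θ: [ 0  0  0  1 -2 -2]
  I: [ 0  0  1  0 -2  3]
  L: [ 1  1  0  0  0  1]
Echelon form has 3 nonzero rows (pivots: ℓ,i,ΔT)
Π count = n − r = 6 − 3 = 3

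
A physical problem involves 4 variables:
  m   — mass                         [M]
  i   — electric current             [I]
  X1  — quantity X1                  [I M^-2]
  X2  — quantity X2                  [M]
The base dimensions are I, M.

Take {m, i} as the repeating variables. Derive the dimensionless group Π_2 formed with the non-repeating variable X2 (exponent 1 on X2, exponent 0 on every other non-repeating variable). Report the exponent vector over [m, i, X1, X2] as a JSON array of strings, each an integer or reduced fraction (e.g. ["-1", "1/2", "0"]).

Dimensional matrix (I×M by m×i×X1×X2):
  I: [ 0  1  1  0]
  M: [ 1  0 -2  1]
RREF → pivots at {m,i} ⇒ r = 2
Repeat: m,i; free: X1,X2
RREF:
  r0: [   1    0   -2    1]
  r1: [   0    1    1    0]
Fix exponent of X2 at 1, X1 at 0; solve each RREF row for its pivot's exponent:
  r0: exp(m) + (1)·1 = 0 ⇒ exp(m) = -1
  r1: exp(i) + (0)·1 = 0 ⇒ exp(i) = 0
Π_2 = m^-1 · X2

["-1", "0", "0", "1"]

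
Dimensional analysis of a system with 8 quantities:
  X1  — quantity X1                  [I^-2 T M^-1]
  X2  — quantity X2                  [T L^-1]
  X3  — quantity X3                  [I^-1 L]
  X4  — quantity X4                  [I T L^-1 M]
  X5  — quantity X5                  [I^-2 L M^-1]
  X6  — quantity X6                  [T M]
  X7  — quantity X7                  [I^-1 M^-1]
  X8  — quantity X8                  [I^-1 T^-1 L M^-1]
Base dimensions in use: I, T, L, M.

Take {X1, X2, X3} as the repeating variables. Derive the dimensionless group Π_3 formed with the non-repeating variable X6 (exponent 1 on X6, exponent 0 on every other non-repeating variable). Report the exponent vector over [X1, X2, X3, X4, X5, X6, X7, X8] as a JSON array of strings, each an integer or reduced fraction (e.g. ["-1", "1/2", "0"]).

["1", "-2", "-2", "0", "0", "1", "0", "0"]

Write exponents as rows I,T,L,M / cols X1,X2,X3,X4,X5,X6,X7,X8:
  I: [-2  0 -1  1 -2  0 -1 -1]
  T: [ 1  1  0  1  0  1  0 -1]
  L: [ 0 -1  1 -1  1  0  0  1]
  M: [-1  0  0  1 -1  1 -1 -1]
RREF → pivots at {X1,X2,X3} ⇒ r = 3
Repeat: X1,X2,X3; free: X4,X5,X6,X7,X8
RREF:
  r0: [   1    0    0   -1    1   -1    1    1]
  r1: [   0    1    0    2   -1    2   -1   -2]
  r2: [   0    0    1    1    0    2   -1   -1]
  r3: [   0    0    0    0    0    0    0    0]
Fix exponent of X6 at 1, X4 at 0, X5 at 0, X7 at 0, X8 at 0; solve each RREF row for its pivot's exponent:
  r0: exp(X1) + (-1)·1 = 0 ⇒ exp(X1) = 1
  r1: exp(X2) + (2)·1 = 0 ⇒ exp(X2) = -2
  r2: exp(X3) + (2)·1 = 0 ⇒ exp(X3) = -2
Π_3 = X1 · X2^-2 · X3^-2 · X6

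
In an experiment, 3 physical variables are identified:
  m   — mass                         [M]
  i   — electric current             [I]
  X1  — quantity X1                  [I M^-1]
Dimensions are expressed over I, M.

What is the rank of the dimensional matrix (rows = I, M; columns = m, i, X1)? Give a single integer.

2

Dimensional matrix (I×M by m×i×X1):
  I: [ 0  1  1]
  M: [ 1  0 -1]
Echelon form has 2 nonzero rows (pivots: m,i)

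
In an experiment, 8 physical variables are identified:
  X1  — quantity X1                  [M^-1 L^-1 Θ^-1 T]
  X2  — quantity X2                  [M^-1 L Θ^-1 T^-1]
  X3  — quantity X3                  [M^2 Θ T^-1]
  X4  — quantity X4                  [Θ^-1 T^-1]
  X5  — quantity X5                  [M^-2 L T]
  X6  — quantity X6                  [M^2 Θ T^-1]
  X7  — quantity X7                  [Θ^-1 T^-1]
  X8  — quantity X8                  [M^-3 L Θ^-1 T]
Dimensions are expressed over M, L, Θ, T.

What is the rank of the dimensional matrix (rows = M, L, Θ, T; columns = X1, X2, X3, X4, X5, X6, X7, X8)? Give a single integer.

Dimensional matrix (M×L×Θ×T by X1×X2×X3×X4×X5×X6×X7×X8):
  M: [-1 -1  2  0 -2  2  0 -3]
  L: [-1  1  0  0  1  0  0  1]
  Θ: [-1 -1  1 -1  0  1 -1 -1]
  T: [ 1 -1 -1 -1  1 -1 -1  1]
RREF → pivots at {X1,X2,X3} ⇒ r = 3

3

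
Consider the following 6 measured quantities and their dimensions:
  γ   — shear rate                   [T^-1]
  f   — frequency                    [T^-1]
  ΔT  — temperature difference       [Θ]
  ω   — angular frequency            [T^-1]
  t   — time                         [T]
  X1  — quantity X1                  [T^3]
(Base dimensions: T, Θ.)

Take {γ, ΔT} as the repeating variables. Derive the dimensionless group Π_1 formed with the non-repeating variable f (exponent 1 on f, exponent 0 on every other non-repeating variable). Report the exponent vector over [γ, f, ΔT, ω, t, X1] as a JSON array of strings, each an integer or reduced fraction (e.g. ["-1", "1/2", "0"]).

["-1", "1", "0", "0", "0", "0"]

Dimensional matrix (T×Θ by γ×f×ΔT×ω×t×X1):
  T: [-1 -1  0 -1  1  3]
  Θ: [ 0  0  1  0  0  0]
Echelon form has 2 nonzero rows (pivots: γ,ΔT)
Pivot set = {γ,ΔT}, free = {f,ω,t,X1}
RREF:
  r0: [   1    1    0    1   -1   -3]
  r1: [   0    0    1    0    0    0]
Fix exponent of f at 1, ω at 0, t at 0, X1 at 0; solve each RREF row for its pivot's exponent:
  r0: exp(γ) + (1)·1 = 0 ⇒ exp(γ) = -1
  r1: exp(ΔT) + (0)·1 = 0 ⇒ exp(ΔT) = 0
Π_1 = γ^-1 · f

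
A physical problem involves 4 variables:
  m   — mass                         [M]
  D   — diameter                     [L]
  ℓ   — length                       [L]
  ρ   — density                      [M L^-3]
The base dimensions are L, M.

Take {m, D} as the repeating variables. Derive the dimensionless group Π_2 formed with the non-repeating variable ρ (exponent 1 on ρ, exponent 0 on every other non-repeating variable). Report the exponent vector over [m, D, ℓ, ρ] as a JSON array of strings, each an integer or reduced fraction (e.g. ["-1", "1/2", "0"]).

["-1", "3", "0", "1"]

Exponent matrix [L,M] × [m,D,ℓ,ρ]:
  L: [ 0  1  1 -3]
  M: [ 1  0  0  1]
Row reduction gives pivot columns m,D; rank = 2
Repeat: m,D; free: ℓ,ρ
RREF:
  r0: [   1    0    0    1]
  r1: [   0    1    1   -3]
Fix exponent of ρ at 1, ℓ at 0; solve each RREF row for its pivot's exponent:
  r0: exp(m) + (1)·1 = 0 ⇒ exp(m) = -1
  r1: exp(D) + (-3)·1 = 0 ⇒ exp(D) = 3
Π_2 = m^-1 · D^3 · ρ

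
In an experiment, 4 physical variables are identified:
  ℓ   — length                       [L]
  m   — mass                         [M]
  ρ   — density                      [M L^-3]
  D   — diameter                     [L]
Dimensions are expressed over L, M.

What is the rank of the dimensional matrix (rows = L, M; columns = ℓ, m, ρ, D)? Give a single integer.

Exponent matrix [L,M] × [ℓ,m,ρ,D]:
  L: [ 1  0 -3  1]
  M: [ 0  1  1  0]
RREF → pivots at {ℓ,m} ⇒ r = 2

2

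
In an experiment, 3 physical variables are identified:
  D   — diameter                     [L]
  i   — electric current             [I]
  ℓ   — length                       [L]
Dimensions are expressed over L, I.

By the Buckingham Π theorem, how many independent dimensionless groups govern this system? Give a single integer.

1

Write exponents as rows L,I / cols D,i,ℓ:
  L: [ 1  0  1]
  I: [ 0  1  0]
Row reduction gives pivot columns D,i; rank = 2
3 vars − rank 2 = 1 Π group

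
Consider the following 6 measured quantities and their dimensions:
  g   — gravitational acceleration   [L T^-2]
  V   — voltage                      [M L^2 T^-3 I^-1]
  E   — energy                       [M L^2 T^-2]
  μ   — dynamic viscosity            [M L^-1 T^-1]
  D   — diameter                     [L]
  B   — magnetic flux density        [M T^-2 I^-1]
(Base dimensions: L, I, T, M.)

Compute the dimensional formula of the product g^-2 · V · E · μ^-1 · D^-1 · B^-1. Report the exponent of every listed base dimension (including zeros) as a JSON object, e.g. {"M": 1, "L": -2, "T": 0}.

{"L": 2, "I": 0, "T": 2, "M": 0}

Dimensional matrix (L×I×T×M by g×V×E×μ×D×B):
  L: [ 1  2  2 -1  1  0]
  I: [ 0 -1  0  0  0 -1]
  T: [-2 -3 -2 -1  0 -2]
  M: [ 0  1  1  1  0  1]
  [L]: (-2)·1+(1)·2+(1)·2+(-1)·-1+(-1)·1+(-1)·0 = 2
  [I]: (-2)·0+(1)·-1+(1)·0+(-1)·0+(-1)·0+(-1)·-1 = 0
  [T]: (-2)·-2+(1)·-3+(1)·-2+(-1)·-1+(-1)·0+(-1)·-2 = 2
  [M]: (-2)·0+(1)·1+(1)·1+(-1)·1+(-1)·0+(-1)·1 = 0
⇒ L^2 T^2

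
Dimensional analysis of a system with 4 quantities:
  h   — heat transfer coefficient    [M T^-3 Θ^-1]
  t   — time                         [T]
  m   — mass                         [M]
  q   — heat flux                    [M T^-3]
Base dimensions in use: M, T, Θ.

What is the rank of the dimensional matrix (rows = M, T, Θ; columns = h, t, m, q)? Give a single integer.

3

Dimensional matrix (M×T×Θ by h×t×m×q):
  M: [ 1  0  1  1]
  T: [-3  1  0 -3]
  Θ: [-1  0  0  0]
Echelon form has 3 nonzero rows (pivots: h,t,m)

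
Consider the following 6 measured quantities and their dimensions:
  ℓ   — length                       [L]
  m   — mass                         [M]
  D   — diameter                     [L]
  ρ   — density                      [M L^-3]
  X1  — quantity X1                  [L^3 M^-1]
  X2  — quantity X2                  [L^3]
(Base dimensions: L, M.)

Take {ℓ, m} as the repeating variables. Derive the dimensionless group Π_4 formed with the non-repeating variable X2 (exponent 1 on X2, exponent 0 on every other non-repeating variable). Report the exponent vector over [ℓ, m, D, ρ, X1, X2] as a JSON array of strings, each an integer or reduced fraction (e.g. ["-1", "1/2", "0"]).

Dimensional matrix (L×M by ℓ×m×D×ρ×X1×X2):
  L: [ 1  0  1 -3  3  3]
  M: [ 0  1  0  1 -1  0]
Row reduction gives pivot columns ℓ,m; rank = 2
Pivot set = {ℓ,m}, free = {D,ρ,X1,X2}
RREF:
  r0: [   1    0    1   -3    3    3]
  r1: [   0    1    0    1   -1    0]
Fix exponent of X2 at 1, D at 0, ρ at 0, X1 at 0; solve each RREF row for its pivot's exponent:
  r0: exp(ℓ) + (3)·1 = 0 ⇒ exp(ℓ) = -3
  r1: exp(m) + (0)·1 = 0 ⇒ exp(m) = 0
Π_4 = ℓ^-3 · X2

["-3", "0", "0", "0", "0", "1"]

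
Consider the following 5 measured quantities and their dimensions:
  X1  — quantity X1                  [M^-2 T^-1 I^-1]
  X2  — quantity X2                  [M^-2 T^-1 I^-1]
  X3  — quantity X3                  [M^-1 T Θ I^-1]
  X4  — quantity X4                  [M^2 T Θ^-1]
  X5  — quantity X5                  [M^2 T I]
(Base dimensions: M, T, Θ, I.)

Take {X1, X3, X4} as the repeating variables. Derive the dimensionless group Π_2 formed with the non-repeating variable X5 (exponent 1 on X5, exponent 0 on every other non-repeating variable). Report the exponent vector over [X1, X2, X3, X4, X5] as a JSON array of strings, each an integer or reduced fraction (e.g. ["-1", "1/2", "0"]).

Write exponents as rows M,T,Θ,I / cols X1,X2,X3,X4,X5:
  M: [-2 -2 -1  2  2]
  T: [-1 -1  1  1  1]
  Θ: [ 0  0  1 -1  0]
  I: [-1 -1 -1  0  1]
Echelon form has 3 nonzero rows (pivots: X1,X3,X4)
Pivot set = {X1,X3,X4}, free = {X2,X5}
RREF:
  r0: [   1    1    0    0   -1]
  r1: [   0    0    1    0    0]
  r2: [   0    0    0    1    0]
  r3: [   0    0    0    0    0]
Fix exponent of X5 at 1, X2 at 0; solve each RREF row for its pivot's exponent:
  r0: exp(X1) + (-1)·1 = 0 ⇒ exp(X1) = 1
  r1: exp(X3) + (0)·1 = 0 ⇒ exp(X3) = 0
  r2: exp(X4) + (0)·1 = 0 ⇒ exp(X4) = 0
Π_2 = X1 · X5

["1", "0", "0", "0", "1"]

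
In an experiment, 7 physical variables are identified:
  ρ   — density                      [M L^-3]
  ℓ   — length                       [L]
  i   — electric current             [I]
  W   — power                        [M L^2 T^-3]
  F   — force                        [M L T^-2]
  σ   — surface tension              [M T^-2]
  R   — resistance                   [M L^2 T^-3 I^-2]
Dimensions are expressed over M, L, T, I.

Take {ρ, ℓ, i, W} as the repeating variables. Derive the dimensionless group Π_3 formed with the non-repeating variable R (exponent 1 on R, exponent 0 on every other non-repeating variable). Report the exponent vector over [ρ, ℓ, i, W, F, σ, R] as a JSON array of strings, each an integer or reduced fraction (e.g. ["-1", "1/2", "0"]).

Write exponents as rows M,L,T,I / cols ρ,ℓ,i,W,F,σ,R:
  M: [ 1  0  0  1  1  1  1]
  L: [-3  1  0  2  1  0  2]
  T: [ 0  0  0 -3 -2 -2 -3]
  I: [ 0  0  1  0  0  0 -2]
Row reduction gives pivot columns ρ,ℓ,i,W; rank = 4
Repeat: ρ,ℓ,i,W; free: F,σ,R
RREF:
  r0: [   1    0    0    0  1/3  1/3    0]
  r1: [   0    1    0    0  2/3 -1/3    0]
  r2: [   0    0    1    0    0    0   -2]
  r3: [   0    0    0    1  2/3  2/3    1]
Fix exponent of R at 1, F at 0, σ at 0; solve each RREF row for its pivot's exponent:
  r0: exp(ρ) + (0)·1 = 0 ⇒ exp(ρ) = 0
  r1: exp(ℓ) + (0)·1 = 0 ⇒ exp(ℓ) = 0
  r2: exp(i) + (-2)·1 = 0 ⇒ exp(i) = 2
  r3: exp(W) + (1)·1 = 0 ⇒ exp(W) = -1
Π_3 = i^2 · W^-1 · R

["0", "0", "2", "-1", "0", "0", "1"]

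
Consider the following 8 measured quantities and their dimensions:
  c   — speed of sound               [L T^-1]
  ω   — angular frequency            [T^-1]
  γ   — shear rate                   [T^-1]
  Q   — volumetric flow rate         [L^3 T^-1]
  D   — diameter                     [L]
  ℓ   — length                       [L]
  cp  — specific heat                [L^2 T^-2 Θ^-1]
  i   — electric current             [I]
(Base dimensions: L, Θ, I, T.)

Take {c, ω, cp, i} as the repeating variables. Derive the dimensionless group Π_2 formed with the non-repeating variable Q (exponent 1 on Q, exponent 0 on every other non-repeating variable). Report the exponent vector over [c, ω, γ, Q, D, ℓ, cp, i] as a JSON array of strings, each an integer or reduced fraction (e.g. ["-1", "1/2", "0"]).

["-3", "2", "0", "1", "0", "0", "0", "0"]

Dimensional matrix (L×Θ×I×T by c×ω×γ×Q×D×ℓ×cp×i):
  L: [ 1  0  0  3  1  1  2  0]
  Θ: [ 0  0  0  0  0  0 -1  0]
  I: [ 0  0  0  0  0  0  0  1]
  T: [-1 -1 -1 -1  0  0 -2  0]
Echelon form has 4 nonzero rows (pivots: c,ω,cp,i)
Repeat: c,ω,cp,i; free: γ,Q,D,ℓ
RREF:
  r0: [   1    0    0    3    1    1    0    0]
  r1: [   0    1    1   -2   -1   -1    0    0]
  r2: [   0    0    0    0    0    0    1    0]
  r3: [   0    0    0    0    0    0    0    1]
Fix exponent of Q at 1, γ at 0, D at 0, ℓ at 0; solve each RREF row for its pivot's exponent:
  r0: exp(c) + (3)·1 = 0 ⇒ exp(c) = -3
  r1: exp(ω) + (-2)·1 = 0 ⇒ exp(ω) = 2
  r2: exp(cp) + (0)·1 = 0 ⇒ exp(cp) = 0
  r3: exp(i) + (0)·1 = 0 ⇒ exp(i) = 0
Π_2 = c^-3 · ω^2 · Q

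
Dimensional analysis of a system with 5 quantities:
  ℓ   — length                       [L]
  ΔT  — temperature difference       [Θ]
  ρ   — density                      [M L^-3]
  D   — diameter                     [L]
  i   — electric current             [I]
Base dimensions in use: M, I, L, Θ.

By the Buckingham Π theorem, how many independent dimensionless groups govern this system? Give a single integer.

1

Exponent matrix [M,I,L,Θ] × [ℓ,ΔT,ρ,D,i]:
  M: [ 0  0  1  0  0]
  I: [ 0  0  0  0  1]
  L: [ 1  0 -3  1  0]
  Θ: [ 0  1  0  0  0]
Echelon form has 4 nonzero rows (pivots: ℓ,ΔT,ρ,i)
5 vars − rank 4 = 1 Π group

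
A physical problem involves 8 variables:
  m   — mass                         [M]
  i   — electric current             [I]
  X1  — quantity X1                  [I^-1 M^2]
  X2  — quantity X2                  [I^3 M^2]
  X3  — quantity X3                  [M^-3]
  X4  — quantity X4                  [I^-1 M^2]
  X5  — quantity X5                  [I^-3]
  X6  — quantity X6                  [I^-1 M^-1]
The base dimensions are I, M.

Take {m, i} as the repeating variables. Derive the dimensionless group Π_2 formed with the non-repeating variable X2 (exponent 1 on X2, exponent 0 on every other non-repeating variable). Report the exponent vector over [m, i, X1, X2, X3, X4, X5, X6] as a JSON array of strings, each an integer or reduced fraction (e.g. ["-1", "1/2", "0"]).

["-2", "-3", "0", "1", "0", "0", "0", "0"]

Dimensional matrix (I×M by m×i×X1×X2×X3×X4×X5×X6):
  I: [ 0  1 -1  3  0 -1 -3 -1]
  M: [ 1  0  2  2 -3  2  0 -1]
Row reduction gives pivot columns m,i; rank = 2
Pivot set = {m,i}, free = {X1,X2,X3,X4,X5,X6}
RREF:
  r0: [   1    0    2    2   -3    2    0   -1]
  r1: [   0    1   -1    3    0   -1   -3   -1]
Fix exponent of X2 at 1, X1 at 0, X3 at 0, X4 at 0, X5 at 0, X6 at 0; solve each RREF row for its pivot's exponent:
  r0: exp(m) + (2)·1 = 0 ⇒ exp(m) = -2
  r1: exp(i) + (3)·1 = 0 ⇒ exp(i) = -3
Π_2 = m^-2 · i^-3 · X2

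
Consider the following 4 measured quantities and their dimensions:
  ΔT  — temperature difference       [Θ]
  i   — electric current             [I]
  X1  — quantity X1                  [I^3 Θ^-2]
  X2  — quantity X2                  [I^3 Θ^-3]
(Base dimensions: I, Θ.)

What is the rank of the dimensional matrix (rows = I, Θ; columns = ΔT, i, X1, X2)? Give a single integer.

2

Exponent matrix [I,Θ] × [ΔT,i,X1,X2]:
  I: [ 0  1  3  3]
  Θ: [ 1  0 -2 -3]
Row reduction gives pivot columns ΔT,i; rank = 2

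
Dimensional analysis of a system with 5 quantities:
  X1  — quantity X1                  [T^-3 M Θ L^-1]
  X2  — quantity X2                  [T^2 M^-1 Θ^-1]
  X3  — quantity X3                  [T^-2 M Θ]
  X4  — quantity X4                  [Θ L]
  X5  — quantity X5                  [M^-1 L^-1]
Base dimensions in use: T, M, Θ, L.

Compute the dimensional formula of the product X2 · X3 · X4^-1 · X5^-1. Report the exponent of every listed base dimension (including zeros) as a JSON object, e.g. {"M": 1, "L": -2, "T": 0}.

Dimensional matrix (T×M×Θ×L by X1×X2×X3×X4×X5):
  T: [-3  2 -2  0  0]
  M: [ 1 -1  1  0 -1]
  Θ: [ 1 -1  1  1  0]
  L: [-1  0  0  1 -1]
  [T]: (1)·2+(1)·-2+(-1)·0+(-1)·0 = 0
  [M]: (1)·-1+(1)·1+(-1)·0+(-1)·-1 = 1
  [Θ]: (1)·-1+(1)·1+(-1)·1+(-1)·0 = -1
  [L]: (1)·0+(1)·0+(-1)·1+(-1)·-1 = 0
⇒ M Θ^-1

{"T": 0, "M": 1, "Θ": -1, "L": 0}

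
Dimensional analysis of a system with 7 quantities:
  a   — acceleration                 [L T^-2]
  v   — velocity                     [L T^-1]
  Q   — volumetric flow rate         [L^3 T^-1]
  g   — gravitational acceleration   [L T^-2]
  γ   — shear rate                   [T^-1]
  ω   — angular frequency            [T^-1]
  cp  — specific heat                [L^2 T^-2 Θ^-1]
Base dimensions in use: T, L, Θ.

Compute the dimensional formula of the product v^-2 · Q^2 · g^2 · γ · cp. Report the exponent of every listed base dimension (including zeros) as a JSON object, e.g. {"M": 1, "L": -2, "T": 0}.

Dimensional matrix (T×L×Θ by a×v×Q×g×γ×ω×cp):
  T: [-2 -1 -1 -2 -1 -1 -2]
  L: [ 1  1  3  1  0  0  2]
  Θ: [ 0  0  0  0  0  0 -1]
  [T]: (-2)·-1+(2)·-1+(2)·-2+(1)·-1+(1)·-2 = -7
  [L]: (-2)·1+(2)·3+(2)·1+(1)·0+(1)·2 = 8
  [Θ]: (-2)·0+(2)·0+(2)·0+(1)·0+(1)·-1 = -1
⇒ T^-7 L^8 Θ^-1

{"T": -7, "L": 8, "Θ": -1}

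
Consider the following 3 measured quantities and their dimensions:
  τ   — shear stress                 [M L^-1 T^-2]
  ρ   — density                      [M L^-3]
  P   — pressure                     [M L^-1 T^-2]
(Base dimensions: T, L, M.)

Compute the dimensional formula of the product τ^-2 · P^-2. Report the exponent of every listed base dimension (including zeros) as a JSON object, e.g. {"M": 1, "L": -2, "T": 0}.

Write exponents as rows T,L,M / cols τ,ρ,P:
  T: [-2  0 -2]
  L: [-1 -3 -1]
  M: [ 1  1  1]
  [T]: (-2)·-2+(-2)·-2 = 8
  [L]: (-2)·-1+(-2)·-1 = 4
  [M]: (-2)·1+(-2)·1 = -4
⇒ T^8 L^4 M^-4

{"T": 8, "L": 4, "M": -4}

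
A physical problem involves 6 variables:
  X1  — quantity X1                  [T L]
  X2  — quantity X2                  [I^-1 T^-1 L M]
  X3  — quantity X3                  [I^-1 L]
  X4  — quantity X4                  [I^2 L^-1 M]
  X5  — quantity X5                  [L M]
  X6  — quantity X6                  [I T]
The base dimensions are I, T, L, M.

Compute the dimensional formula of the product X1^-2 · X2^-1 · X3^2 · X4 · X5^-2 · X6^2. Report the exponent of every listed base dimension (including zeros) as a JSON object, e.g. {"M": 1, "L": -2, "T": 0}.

{"I": 3, "T": 1, "L": -4, "M": -2}

Exponent matrix [I,T,L,M] × [X1,X2,X3,X4,X5,X6]:
  I: [ 0 -1 -1  2  0  1]
  T: [ 1 -1  0  0  0  1]
  L: [ 1  1  1 -1  1  0]
  M: [ 0  1  0  1  1  0]
  [I]: (-2)·0+(-1)·-1+(2)·-1+(1)·2+(-2)·0+(2)·1 = 3
  [T]: (-2)·1+(-1)·-1+(2)·0+(1)·0+(-2)·0+(2)·1 = 1
  [L]: (-2)·1+(-1)·1+(2)·1+(1)·-1+(-2)·1+(2)·0 = -4
  [M]: (-2)·0+(-1)·1+(2)·0+(1)·1+(-2)·1+(2)·0 = -2
⇒ I^3 T L^-4 M^-2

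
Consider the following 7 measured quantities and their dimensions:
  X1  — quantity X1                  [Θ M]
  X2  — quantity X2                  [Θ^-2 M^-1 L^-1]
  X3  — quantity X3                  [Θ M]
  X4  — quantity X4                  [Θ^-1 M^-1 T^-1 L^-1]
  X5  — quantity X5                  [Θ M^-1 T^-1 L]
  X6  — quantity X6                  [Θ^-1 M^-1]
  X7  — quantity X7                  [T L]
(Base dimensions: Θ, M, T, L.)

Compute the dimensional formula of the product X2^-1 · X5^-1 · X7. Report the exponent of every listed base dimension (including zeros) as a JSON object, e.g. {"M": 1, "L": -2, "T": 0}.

{"Θ": 1, "M": 2, "T": 2, "L": 1}

Dimensional matrix (Θ×M×T×L by X1×X2×X3×X4×X5×X6×X7):
  Θ: [ 1 -2  1 -1  1 -1  0]
  M: [ 1 -1  1 -1 -1 -1  0]
  T: [ 0  0  0 -1 -1  0  1]
  L: [ 0 -1  0 -1  1  0  1]
  [Θ]: (-1)·-2+(-1)·1+(1)·0 = 1
  [M]: (-1)·-1+(-1)·-1+(1)·0 = 2
  [T]: (-1)·0+(-1)·-1+(1)·1 = 2
  [L]: (-1)·-1+(-1)·1+(1)·1 = 1
⇒ Θ M^2 T^2 L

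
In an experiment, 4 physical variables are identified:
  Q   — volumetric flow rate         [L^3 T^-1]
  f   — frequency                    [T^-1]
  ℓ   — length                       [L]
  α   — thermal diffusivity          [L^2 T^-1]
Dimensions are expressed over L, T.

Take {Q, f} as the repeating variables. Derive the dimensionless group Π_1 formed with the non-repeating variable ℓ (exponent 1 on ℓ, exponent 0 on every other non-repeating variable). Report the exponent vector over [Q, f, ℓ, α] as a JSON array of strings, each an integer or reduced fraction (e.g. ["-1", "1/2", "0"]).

Exponent matrix [L,T] × [Q,f,ℓ,α]:
  L: [ 3  0  1  2]
  T: [-1 -1  0 -1]
Echelon form has 2 nonzero rows (pivots: Q,f)
Pivot set = {Q,f}, free = {ℓ,α}
RREF:
  r0: [   1    0  1/3  2/3]
  r1: [   0    1 -1/3  1/3]
Fix exponent of ℓ at 1, α at 0; solve each RREF row for its pivot's exponent:
  r0: exp(Q) + (1/3)·1 = 0 ⇒ exp(Q) = -1/3
  r1: exp(f) + (-1/3)·1 = 0 ⇒ exp(f) = 1/3
Π_1 = Q^(-1/3) · f^(1/3) · ℓ

["-1/3", "1/3", "1", "0"]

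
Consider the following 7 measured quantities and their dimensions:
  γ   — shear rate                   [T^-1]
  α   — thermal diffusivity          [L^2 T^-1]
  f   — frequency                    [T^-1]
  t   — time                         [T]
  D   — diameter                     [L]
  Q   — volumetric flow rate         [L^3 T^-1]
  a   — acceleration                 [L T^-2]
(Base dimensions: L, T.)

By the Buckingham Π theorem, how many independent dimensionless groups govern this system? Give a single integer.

5

Write exponents as rows L,T / cols γ,α,f,t,D,Q,a:
  L: [ 0  2  0  0  1  3  1]
  T: [-1 -1 -1  1  0 -1 -2]
RREF → pivots at {γ,α} ⇒ r = 2
n=7, r=2 ⇒ 5 dimensionless groups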